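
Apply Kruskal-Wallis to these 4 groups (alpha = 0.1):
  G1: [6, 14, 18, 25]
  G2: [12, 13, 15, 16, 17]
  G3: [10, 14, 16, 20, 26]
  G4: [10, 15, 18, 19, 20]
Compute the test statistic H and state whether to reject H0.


Step 1: Combine all N = 19 observations and assign midranks.
sorted (value, group, rank): (6,G1,1), (10,G3,2.5), (10,G4,2.5), (12,G2,4), (13,G2,5), (14,G1,6.5), (14,G3,6.5), (15,G2,8.5), (15,G4,8.5), (16,G2,10.5), (16,G3,10.5), (17,G2,12), (18,G1,13.5), (18,G4,13.5), (19,G4,15), (20,G3,16.5), (20,G4,16.5), (25,G1,18), (26,G3,19)
Step 2: Sum ranks within each group.
R_1 = 39 (n_1 = 4)
R_2 = 40 (n_2 = 5)
R_3 = 55 (n_3 = 5)
R_4 = 56 (n_4 = 5)
Step 3: H = 12/(N(N+1)) * sum(R_i^2/n_i) - 3(N+1)
     = 12/(19*20) * (39^2/4 + 40^2/5 + 55^2/5 + 56^2/5) - 3*20
     = 0.031579 * 1932.45 - 60
     = 1.024737.
Step 4: Ties present; correction factor C = 1 - 36/(19^3 - 19) = 0.994737. Corrected H = 1.024737 / 0.994737 = 1.030159.
Step 5: Under H0, H ~ chi^2(3); p-value = 0.793955.
Step 6: alpha = 0.1. fail to reject H0.

H = 1.0302, df = 3, p = 0.793955, fail to reject H0.


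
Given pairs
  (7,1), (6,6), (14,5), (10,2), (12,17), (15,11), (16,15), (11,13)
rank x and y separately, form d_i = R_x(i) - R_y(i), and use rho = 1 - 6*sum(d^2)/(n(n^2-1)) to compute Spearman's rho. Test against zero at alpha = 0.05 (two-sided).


Step 1: Rank x and y separately (midranks; no ties here).
rank(x): 7->2, 6->1, 14->6, 10->3, 12->5, 15->7, 16->8, 11->4
rank(y): 1->1, 6->4, 5->3, 2->2, 17->8, 11->5, 15->7, 13->6
Step 2: d_i = R_x(i) - R_y(i); compute d_i^2.
  (2-1)^2=1, (1-4)^2=9, (6-3)^2=9, (3-2)^2=1, (5-8)^2=9, (7-5)^2=4, (8-7)^2=1, (4-6)^2=4
sum(d^2) = 38.
Step 3: rho = 1 - 6*38 / (8*(8^2 - 1)) = 1 - 228/504 = 0.547619.
Step 4: Under H0, t = rho * sqrt((n-2)/(1-rho^2)) = 1.6031 ~ t(6).
Step 5: Two-sided p-value from the t-distribution with 6 df = 0.160026.
Step 6: alpha = 0.05. fail to reject H0.

rho = 0.5476, p = 0.160026, fail to reject H0 at alpha = 0.05.


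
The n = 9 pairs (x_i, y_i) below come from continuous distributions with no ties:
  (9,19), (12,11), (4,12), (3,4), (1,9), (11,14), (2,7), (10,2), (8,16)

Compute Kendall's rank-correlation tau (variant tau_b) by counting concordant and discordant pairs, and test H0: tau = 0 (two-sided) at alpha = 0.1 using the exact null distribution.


Step 1: Enumerate the 36 unordered pairs (i,j) with i<j and classify each by sign(x_j-x_i) * sign(y_j-y_i).
  (1,2):dx=+3,dy=-8->D; (1,3):dx=-5,dy=-7->C; (1,4):dx=-6,dy=-15->C; (1,5):dx=-8,dy=-10->C
  (1,6):dx=+2,dy=-5->D; (1,7):dx=-7,dy=-12->C; (1,8):dx=+1,dy=-17->D; (1,9):dx=-1,dy=-3->C
  (2,3):dx=-8,dy=+1->D; (2,4):dx=-9,dy=-7->C; (2,5):dx=-11,dy=-2->C; (2,6):dx=-1,dy=+3->D
  (2,7):dx=-10,dy=-4->C; (2,8):dx=-2,dy=-9->C; (2,9):dx=-4,dy=+5->D; (3,4):dx=-1,dy=-8->C
  (3,5):dx=-3,dy=-3->C; (3,6):dx=+7,dy=+2->C; (3,7):dx=-2,dy=-5->C; (3,8):dx=+6,dy=-10->D
  (3,9):dx=+4,dy=+4->C; (4,5):dx=-2,dy=+5->D; (4,6):dx=+8,dy=+10->C; (4,7):dx=-1,dy=+3->D
  (4,8):dx=+7,dy=-2->D; (4,9):dx=+5,dy=+12->C; (5,6):dx=+10,dy=+5->C; (5,7):dx=+1,dy=-2->D
  (5,8):dx=+9,dy=-7->D; (5,9):dx=+7,dy=+7->C; (6,7):dx=-9,dy=-7->C; (6,8):dx=-1,dy=-12->C
  (6,9):dx=-3,dy=+2->D; (7,8):dx=+8,dy=-5->D; (7,9):dx=+6,dy=+9->C; (8,9):dx=-2,dy=+14->D
Step 2: C = 21, D = 15, total pairs = 36.
Step 3: tau = (C - D)/(n(n-1)/2) = (21 - 15)/36 = 0.166667.
Step 4: Exact two-sided p-value (enumerate n! = 362880 permutations of y under H0): p = 0.612202.
Step 5: alpha = 0.1. fail to reject H0.

tau_b = 0.1667 (C=21, D=15), p = 0.612202, fail to reject H0.


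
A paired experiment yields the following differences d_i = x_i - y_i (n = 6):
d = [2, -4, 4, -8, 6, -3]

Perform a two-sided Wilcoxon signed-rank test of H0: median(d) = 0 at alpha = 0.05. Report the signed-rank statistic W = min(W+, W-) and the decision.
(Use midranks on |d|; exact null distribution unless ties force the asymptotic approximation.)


Step 1: Drop any zero differences (none here) and take |d_i|.
|d| = [2, 4, 4, 8, 6, 3]
Step 2: Midrank |d_i| (ties get averaged ranks).
ranks: |2|->1, |4|->3.5, |4|->3.5, |8|->6, |6|->5, |3|->2
Step 3: Attach original signs; sum ranks with positive sign and with negative sign.
W+ = 1 + 3.5 + 5 = 9.5
W- = 3.5 + 6 + 2 = 11.5
(Check: W+ + W- = 21 should equal n(n+1)/2 = 21.)
Step 4: Test statistic W = min(W+, W-) = 9.5.
Step 5: Ties in |d|, so use the tie-corrected normal approximation.
        E[W] = n(n+1)/4 = 6*7/4 = 10.5.
        Tie groups: |d|=4 (t=2); sum(t^3 - t) = 6.
        Var[W] = n(n+1)(2n+1)/24 - sum(t^3-t)/48 = 546/24 - 6/48 = 22.625.
        z = (W - E[W]) / sqrt(Var[W]) = (9.5 - 10.5) / 4.7566 = -0.2102.
        Two-sided p = 2*Phi(z) = 0.833484.
Step 6: alpha = 0.05. fail to reject H0.

W+ = 9.5, W- = 11.5, W = min = 9.5, p = 0.833484, fail to reject H0.


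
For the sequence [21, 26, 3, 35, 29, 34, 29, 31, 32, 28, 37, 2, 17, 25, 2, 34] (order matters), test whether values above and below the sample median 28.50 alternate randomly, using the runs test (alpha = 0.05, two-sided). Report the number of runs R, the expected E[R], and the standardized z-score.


Step 1: Compute median = 28.50; label A = above, B = below.
Labels in order: BBBAAAAAABABBBBA  (n_A = 8, n_B = 8)
Step 2: Count runs R = 6.
Step 3: Under H0 (random ordering), E[R] = 2*n_A*n_B/(n_A+n_B) + 1 = 2*8*8/16 + 1 = 9.0000.
        Var[R] = 2*n_A*n_B*(2*n_A*n_B - n_A - n_B) / ((n_A+n_B)^2 * (n_A+n_B-1)) = 14336/3840 = 3.7333.
        SD[R] = 1.9322.
Step 4: Continuity-corrected z = (R + 0.5 - E[R]) / SD[R] = (6 + 0.5 - 9.0000) / 1.9322 = -1.2939.
Step 5: Two-sided p-value via normal approximation = 2*(1 - Phi(|z|)) = 0.195709.
Step 6: alpha = 0.05. fail to reject H0.

R = 6, z = -1.2939, p = 0.195709, fail to reject H0.


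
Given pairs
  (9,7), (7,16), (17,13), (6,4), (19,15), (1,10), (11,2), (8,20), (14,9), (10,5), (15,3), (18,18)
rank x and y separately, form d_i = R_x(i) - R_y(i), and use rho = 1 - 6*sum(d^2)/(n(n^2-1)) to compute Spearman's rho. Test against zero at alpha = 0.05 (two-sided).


Step 1: Rank x and y separately (midranks; no ties here).
rank(x): 9->5, 7->3, 17->10, 6->2, 19->12, 1->1, 11->7, 8->4, 14->8, 10->6, 15->9, 18->11
rank(y): 7->5, 16->10, 13->8, 4->3, 15->9, 10->7, 2->1, 20->12, 9->6, 5->4, 3->2, 18->11
Step 2: d_i = R_x(i) - R_y(i); compute d_i^2.
  (5-5)^2=0, (3-10)^2=49, (10-8)^2=4, (2-3)^2=1, (12-9)^2=9, (1-7)^2=36, (7-1)^2=36, (4-12)^2=64, (8-6)^2=4, (6-4)^2=4, (9-2)^2=49, (11-11)^2=0
sum(d^2) = 256.
Step 3: rho = 1 - 6*256 / (12*(12^2 - 1)) = 1 - 1536/1716 = 0.104895.
Step 4: Under H0, t = rho * sqrt((n-2)/(1-rho^2)) = 0.3335 ~ t(10).
Step 5: Two-sided p-value from the t-distribution with 10 df = 0.745609.
Step 6: alpha = 0.05. fail to reject H0.

rho = 0.1049, p = 0.745609, fail to reject H0 at alpha = 0.05.


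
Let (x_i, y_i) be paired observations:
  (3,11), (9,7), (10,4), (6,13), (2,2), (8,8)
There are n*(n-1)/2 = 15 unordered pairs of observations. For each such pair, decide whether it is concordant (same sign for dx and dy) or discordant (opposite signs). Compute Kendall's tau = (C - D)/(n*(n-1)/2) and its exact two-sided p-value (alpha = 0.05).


Step 1: Enumerate the 15 unordered pairs (i,j) with i<j and classify each by sign(x_j-x_i) * sign(y_j-y_i).
  (1,2):dx=+6,dy=-4->D; (1,3):dx=+7,dy=-7->D; (1,4):dx=+3,dy=+2->C; (1,5):dx=-1,dy=-9->C
  (1,6):dx=+5,dy=-3->D; (2,3):dx=+1,dy=-3->D; (2,4):dx=-3,dy=+6->D; (2,5):dx=-7,dy=-5->C
  (2,6):dx=-1,dy=+1->D; (3,4):dx=-4,dy=+9->D; (3,5):dx=-8,dy=-2->C; (3,6):dx=-2,dy=+4->D
  (4,5):dx=-4,dy=-11->C; (4,6):dx=+2,dy=-5->D; (5,6):dx=+6,dy=+6->C
Step 2: C = 6, D = 9, total pairs = 15.
Step 3: tau = (C - D)/(n(n-1)/2) = (6 - 9)/15 = -0.200000.
Step 4: Exact two-sided p-value (enumerate n! = 720 permutations of y under H0): p = 0.719444.
Step 5: alpha = 0.05. fail to reject H0.

tau_b = -0.2000 (C=6, D=9), p = 0.719444, fail to reject H0.


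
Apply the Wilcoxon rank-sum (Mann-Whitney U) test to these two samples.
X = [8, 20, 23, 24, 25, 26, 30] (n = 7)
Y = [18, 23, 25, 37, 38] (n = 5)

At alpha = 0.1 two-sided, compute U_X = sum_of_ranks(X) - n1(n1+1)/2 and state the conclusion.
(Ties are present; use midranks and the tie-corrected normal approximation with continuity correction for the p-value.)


Step 1: Combine and sort all 12 observations; assign midranks.
sorted (value, group): (8,X), (18,Y), (20,X), (23,X), (23,Y), (24,X), (25,X), (25,Y), (26,X), (30,X), (37,Y), (38,Y)
ranks: 8->1, 18->2, 20->3, 23->4.5, 23->4.5, 24->6, 25->7.5, 25->7.5, 26->9, 30->10, 37->11, 38->12
Step 2: Rank sum for X: R1 = 1 + 3 + 4.5 + 6 + 7.5 + 9 + 10 = 41.
Step 3: U_X = R1 - n1(n1+1)/2 = 41 - 7*8/2 = 41 - 28 = 13.
       U_Y = n1*n2 - U_X = 35 - 13 = 22.
Step 4: Ties are present, so use the tie-corrected normal approximation (with continuity correction) for the p-value.
Step 5: p-value = 0.514478; compare to alpha = 0.1. fail to reject H0.

U_X = 13, p = 0.514478, fail to reject H0 at alpha = 0.1.


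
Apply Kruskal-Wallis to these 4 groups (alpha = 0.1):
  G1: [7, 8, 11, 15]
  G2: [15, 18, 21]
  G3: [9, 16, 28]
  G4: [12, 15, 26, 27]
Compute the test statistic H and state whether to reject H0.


Step 1: Combine all N = 14 observations and assign midranks.
sorted (value, group, rank): (7,G1,1), (8,G1,2), (9,G3,3), (11,G1,4), (12,G4,5), (15,G1,7), (15,G2,7), (15,G4,7), (16,G3,9), (18,G2,10), (21,G2,11), (26,G4,12), (27,G4,13), (28,G3,14)
Step 2: Sum ranks within each group.
R_1 = 14 (n_1 = 4)
R_2 = 28 (n_2 = 3)
R_3 = 26 (n_3 = 3)
R_4 = 37 (n_4 = 4)
Step 3: H = 12/(N(N+1)) * sum(R_i^2/n_i) - 3(N+1)
     = 12/(14*15) * (14^2/4 + 28^2/3 + 26^2/3 + 37^2/4) - 3*15
     = 0.057143 * 877.917 - 45
     = 5.166667.
Step 4: Ties present; correction factor C = 1 - 24/(14^3 - 14) = 0.991209. Corrected H = 5.166667 / 0.991209 = 5.212491.
Step 5: Under H0, H ~ chi^2(3); p-value = 0.156883.
Step 6: alpha = 0.1. fail to reject H0.

H = 5.2125, df = 3, p = 0.156883, fail to reject H0.


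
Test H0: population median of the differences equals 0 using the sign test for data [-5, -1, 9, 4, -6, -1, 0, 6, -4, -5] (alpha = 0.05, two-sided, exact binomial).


Step 1: Discard zero differences. Original n = 10; n_eff = number of nonzero differences = 9.
Nonzero differences (with sign): -5, -1, +9, +4, -6, -1, +6, -4, -5
Step 2: Count signs: positive = 3, negative = 6.
Step 3: Under H0: P(positive) = 0.5, so the number of positives S ~ Bin(9, 0.5).
Step 4: Two-sided exact p-value = sum of Bin(9,0.5) probabilities at or below the observed probability = 0.507812.
Step 5: alpha = 0.05. fail to reject H0.

n_eff = 9, pos = 3, neg = 6, p = 0.507812, fail to reject H0.


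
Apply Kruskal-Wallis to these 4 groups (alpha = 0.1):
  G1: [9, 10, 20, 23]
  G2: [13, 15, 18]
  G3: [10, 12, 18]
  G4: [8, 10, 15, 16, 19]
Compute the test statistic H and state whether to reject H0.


Step 1: Combine all N = 15 observations and assign midranks.
sorted (value, group, rank): (8,G4,1), (9,G1,2), (10,G1,4), (10,G3,4), (10,G4,4), (12,G3,6), (13,G2,7), (15,G2,8.5), (15,G4,8.5), (16,G4,10), (18,G2,11.5), (18,G3,11.5), (19,G4,13), (20,G1,14), (23,G1,15)
Step 2: Sum ranks within each group.
R_1 = 35 (n_1 = 4)
R_2 = 27 (n_2 = 3)
R_3 = 21.5 (n_3 = 3)
R_4 = 36.5 (n_4 = 5)
Step 3: H = 12/(N(N+1)) * sum(R_i^2/n_i) - 3(N+1)
     = 12/(15*16) * (35^2/4 + 27^2/3 + 21.5^2/3 + 36.5^2/5) - 3*16
     = 0.050000 * 969.783 - 48
     = 0.489167.
Step 4: Ties present; correction factor C = 1 - 36/(15^3 - 15) = 0.989286. Corrected H = 0.489167 / 0.989286 = 0.494465.
Step 5: Under H0, H ~ chi^2(3); p-value = 0.920106.
Step 6: alpha = 0.1. fail to reject H0.

H = 0.4945, df = 3, p = 0.920106, fail to reject H0.


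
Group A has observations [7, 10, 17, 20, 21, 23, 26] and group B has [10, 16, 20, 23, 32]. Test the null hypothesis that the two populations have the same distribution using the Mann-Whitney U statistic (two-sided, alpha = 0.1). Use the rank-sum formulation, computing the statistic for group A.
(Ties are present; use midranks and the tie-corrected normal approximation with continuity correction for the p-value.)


Step 1: Combine and sort all 12 observations; assign midranks.
sorted (value, group): (7,X), (10,X), (10,Y), (16,Y), (17,X), (20,X), (20,Y), (21,X), (23,X), (23,Y), (26,X), (32,Y)
ranks: 7->1, 10->2.5, 10->2.5, 16->4, 17->5, 20->6.5, 20->6.5, 21->8, 23->9.5, 23->9.5, 26->11, 32->12
Step 2: Rank sum for X: R1 = 1 + 2.5 + 5 + 6.5 + 8 + 9.5 + 11 = 43.5.
Step 3: U_X = R1 - n1(n1+1)/2 = 43.5 - 7*8/2 = 43.5 - 28 = 15.5.
       U_Y = n1*n2 - U_X = 35 - 15.5 = 19.5.
Step 4: Ties are present, so use the tie-corrected normal approximation (with continuity correction) for the p-value.
Step 5: p-value = 0.806544; compare to alpha = 0.1. fail to reject H0.

U_X = 15.5, p = 0.806544, fail to reject H0 at alpha = 0.1.


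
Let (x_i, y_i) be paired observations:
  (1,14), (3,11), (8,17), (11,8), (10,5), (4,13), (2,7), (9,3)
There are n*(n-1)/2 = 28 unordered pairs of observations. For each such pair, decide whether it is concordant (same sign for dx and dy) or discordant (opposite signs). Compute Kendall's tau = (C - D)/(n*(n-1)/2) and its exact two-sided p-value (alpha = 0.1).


Step 1: Enumerate the 28 unordered pairs (i,j) with i<j and classify each by sign(x_j-x_i) * sign(y_j-y_i).
  (1,2):dx=+2,dy=-3->D; (1,3):dx=+7,dy=+3->C; (1,4):dx=+10,dy=-6->D; (1,5):dx=+9,dy=-9->D
  (1,6):dx=+3,dy=-1->D; (1,7):dx=+1,dy=-7->D; (1,8):dx=+8,dy=-11->D; (2,3):dx=+5,dy=+6->C
  (2,4):dx=+8,dy=-3->D; (2,5):dx=+7,dy=-6->D; (2,6):dx=+1,dy=+2->C; (2,7):dx=-1,dy=-4->C
  (2,8):dx=+6,dy=-8->D; (3,4):dx=+3,dy=-9->D; (3,5):dx=+2,dy=-12->D; (3,6):dx=-4,dy=-4->C
  (3,7):dx=-6,dy=-10->C; (3,8):dx=+1,dy=-14->D; (4,5):dx=-1,dy=-3->C; (4,6):dx=-7,dy=+5->D
  (4,7):dx=-9,dy=-1->C; (4,8):dx=-2,dy=-5->C; (5,6):dx=-6,dy=+8->D; (5,7):dx=-8,dy=+2->D
  (5,8):dx=-1,dy=-2->C; (6,7):dx=-2,dy=-6->C; (6,8):dx=+5,dy=-10->D; (7,8):dx=+7,dy=-4->D
Step 2: C = 11, D = 17, total pairs = 28.
Step 3: tau = (C - D)/(n(n-1)/2) = (11 - 17)/28 = -0.214286.
Step 4: Exact two-sided p-value (enumerate n! = 40320 permutations of y under H0): p = 0.548413.
Step 5: alpha = 0.1. fail to reject H0.

tau_b = -0.2143 (C=11, D=17), p = 0.548413, fail to reject H0.


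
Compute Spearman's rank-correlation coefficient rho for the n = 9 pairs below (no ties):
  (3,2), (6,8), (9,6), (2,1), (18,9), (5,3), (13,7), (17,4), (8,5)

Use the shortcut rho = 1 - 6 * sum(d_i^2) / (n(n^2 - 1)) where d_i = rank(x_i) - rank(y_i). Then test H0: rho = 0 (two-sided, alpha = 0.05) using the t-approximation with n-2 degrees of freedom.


Step 1: Rank x and y separately (midranks; no ties here).
rank(x): 3->2, 6->4, 9->6, 2->1, 18->9, 5->3, 13->7, 17->8, 8->5
rank(y): 2->2, 8->8, 6->6, 1->1, 9->9, 3->3, 7->7, 4->4, 5->5
Step 2: d_i = R_x(i) - R_y(i); compute d_i^2.
  (2-2)^2=0, (4-8)^2=16, (6-6)^2=0, (1-1)^2=0, (9-9)^2=0, (3-3)^2=0, (7-7)^2=0, (8-4)^2=16, (5-5)^2=0
sum(d^2) = 32.
Step 3: rho = 1 - 6*32 / (9*(9^2 - 1)) = 1 - 192/720 = 0.733333.
Step 4: Under H0, t = rho * sqrt((n-2)/(1-rho^2)) = 2.8538 ~ t(7).
Step 5: Two-sided p-value from the t-distribution with 7 df = 0.024554.
Step 6: alpha = 0.05. reject H0.

rho = 0.7333, p = 0.024554, reject H0 at alpha = 0.05.


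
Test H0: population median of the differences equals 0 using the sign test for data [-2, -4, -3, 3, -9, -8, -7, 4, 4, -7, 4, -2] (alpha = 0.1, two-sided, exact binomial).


Step 1: Discard zero differences. Original n = 12; n_eff = number of nonzero differences = 12.
Nonzero differences (with sign): -2, -4, -3, +3, -9, -8, -7, +4, +4, -7, +4, -2
Step 2: Count signs: positive = 4, negative = 8.
Step 3: Under H0: P(positive) = 0.5, so the number of positives S ~ Bin(12, 0.5).
Step 4: Two-sided exact p-value = sum of Bin(12,0.5) probabilities at or below the observed probability = 0.387695.
Step 5: alpha = 0.1. fail to reject H0.

n_eff = 12, pos = 4, neg = 8, p = 0.387695, fail to reject H0.


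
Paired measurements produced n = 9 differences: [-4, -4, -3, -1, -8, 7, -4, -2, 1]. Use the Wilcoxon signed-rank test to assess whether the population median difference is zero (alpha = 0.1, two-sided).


Step 1: Drop any zero differences (none here) and take |d_i|.
|d| = [4, 4, 3, 1, 8, 7, 4, 2, 1]
Step 2: Midrank |d_i| (ties get averaged ranks).
ranks: |4|->6, |4|->6, |3|->4, |1|->1.5, |8|->9, |7|->8, |4|->6, |2|->3, |1|->1.5
Step 3: Attach original signs; sum ranks with positive sign and with negative sign.
W+ = 8 + 1.5 = 9.5
W- = 6 + 6 + 4 + 1.5 + 9 + 6 + 3 = 35.5
(Check: W+ + W- = 45 should equal n(n+1)/2 = 45.)
Step 4: Test statistic W = min(W+, W-) = 9.5.
Step 5: Ties in |d|, so use the tie-corrected normal approximation.
        E[W] = n(n+1)/4 = 9*10/4 = 22.5.
        Tie groups: |d|=1 (t=2), |d|=4 (t=3); sum(t^3 - t) = 30.
        Var[W] = n(n+1)(2n+1)/24 - sum(t^3-t)/48 = 1710/24 - 30/48 = 70.625.
        z = (W - E[W]) / sqrt(Var[W]) = (9.5 - 22.5) / 8.4039 = -1.5469.
        Two-sided p = 2*Phi(z) = 0.121886.
Step 6: alpha = 0.1. fail to reject H0.

W+ = 9.5, W- = 35.5, W = min = 9.5, p = 0.121886, fail to reject H0.


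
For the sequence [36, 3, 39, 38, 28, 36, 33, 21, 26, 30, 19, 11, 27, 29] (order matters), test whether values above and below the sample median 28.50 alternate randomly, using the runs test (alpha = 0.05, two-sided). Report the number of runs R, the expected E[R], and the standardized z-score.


Step 1: Compute median = 28.50; label A = above, B = below.
Labels in order: ABAABAABBABBBA  (n_A = 7, n_B = 7)
Step 2: Count runs R = 9.
Step 3: Under H0 (random ordering), E[R] = 2*n_A*n_B/(n_A+n_B) + 1 = 2*7*7/14 + 1 = 8.0000.
        Var[R] = 2*n_A*n_B*(2*n_A*n_B - n_A - n_B) / ((n_A+n_B)^2 * (n_A+n_B-1)) = 8232/2548 = 3.2308.
        SD[R] = 1.7974.
Step 4: Continuity-corrected z = (R - 0.5 - E[R]) / SD[R] = (9 - 0.5 - 8.0000) / 1.7974 = 0.2782.
Step 5: Two-sided p-value via normal approximation = 2*(1 - Phi(|z|)) = 0.780879.
Step 6: alpha = 0.05. fail to reject H0.

R = 9, z = 0.2782, p = 0.780879, fail to reject H0.


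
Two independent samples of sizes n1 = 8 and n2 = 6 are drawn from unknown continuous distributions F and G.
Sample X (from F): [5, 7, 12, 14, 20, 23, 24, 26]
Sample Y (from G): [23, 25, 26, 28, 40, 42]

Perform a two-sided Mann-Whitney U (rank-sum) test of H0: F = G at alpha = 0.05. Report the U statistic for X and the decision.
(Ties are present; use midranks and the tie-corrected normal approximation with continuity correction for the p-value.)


Step 1: Combine and sort all 14 observations; assign midranks.
sorted (value, group): (5,X), (7,X), (12,X), (14,X), (20,X), (23,X), (23,Y), (24,X), (25,Y), (26,X), (26,Y), (28,Y), (40,Y), (42,Y)
ranks: 5->1, 7->2, 12->3, 14->4, 20->5, 23->6.5, 23->6.5, 24->8, 25->9, 26->10.5, 26->10.5, 28->12, 40->13, 42->14
Step 2: Rank sum for X: R1 = 1 + 2 + 3 + 4 + 5 + 6.5 + 8 + 10.5 = 40.
Step 3: U_X = R1 - n1(n1+1)/2 = 40 - 8*9/2 = 40 - 36 = 4.
       U_Y = n1*n2 - U_X = 48 - 4 = 44.
Step 4: Ties are present, so use the tie-corrected normal approximation (with continuity correction) for the p-value.
Step 5: p-value = 0.011636; compare to alpha = 0.05. reject H0.

U_X = 4, p = 0.011636, reject H0 at alpha = 0.05.


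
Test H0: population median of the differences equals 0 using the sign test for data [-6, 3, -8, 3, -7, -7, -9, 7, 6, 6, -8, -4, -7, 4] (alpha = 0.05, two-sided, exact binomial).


Step 1: Discard zero differences. Original n = 14; n_eff = number of nonzero differences = 14.
Nonzero differences (with sign): -6, +3, -8, +3, -7, -7, -9, +7, +6, +6, -8, -4, -7, +4
Step 2: Count signs: positive = 6, negative = 8.
Step 3: Under H0: P(positive) = 0.5, so the number of positives S ~ Bin(14, 0.5).
Step 4: Two-sided exact p-value = sum of Bin(14,0.5) probabilities at or below the observed probability = 0.790527.
Step 5: alpha = 0.05. fail to reject H0.

n_eff = 14, pos = 6, neg = 8, p = 0.790527, fail to reject H0.


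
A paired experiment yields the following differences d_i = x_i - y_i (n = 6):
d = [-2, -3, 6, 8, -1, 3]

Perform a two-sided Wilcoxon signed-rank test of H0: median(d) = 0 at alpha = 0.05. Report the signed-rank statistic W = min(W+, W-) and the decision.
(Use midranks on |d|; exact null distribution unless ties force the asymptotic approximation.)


Step 1: Drop any zero differences (none here) and take |d_i|.
|d| = [2, 3, 6, 8, 1, 3]
Step 2: Midrank |d_i| (ties get averaged ranks).
ranks: |2|->2, |3|->3.5, |6|->5, |8|->6, |1|->1, |3|->3.5
Step 3: Attach original signs; sum ranks with positive sign and with negative sign.
W+ = 5 + 6 + 3.5 = 14.5
W- = 2 + 3.5 + 1 = 6.5
(Check: W+ + W- = 21 should equal n(n+1)/2 = 21.)
Step 4: Test statistic W = min(W+, W-) = 6.5.
Step 5: Ties in |d|, so use the tie-corrected normal approximation.
        E[W] = n(n+1)/4 = 6*7/4 = 10.5.
        Tie groups: |d|=3 (t=2); sum(t^3 - t) = 6.
        Var[W] = n(n+1)(2n+1)/24 - sum(t^3-t)/48 = 546/24 - 6/48 = 22.625.
        z = (W - E[W]) / sqrt(Var[W]) = (6.5 - 10.5) / 4.7566 = -0.8409.
        Two-sided p = 2*Phi(z) = 0.400381.
Step 6: alpha = 0.05. fail to reject H0.

W+ = 14.5, W- = 6.5, W = min = 6.5, p = 0.400381, fail to reject H0.


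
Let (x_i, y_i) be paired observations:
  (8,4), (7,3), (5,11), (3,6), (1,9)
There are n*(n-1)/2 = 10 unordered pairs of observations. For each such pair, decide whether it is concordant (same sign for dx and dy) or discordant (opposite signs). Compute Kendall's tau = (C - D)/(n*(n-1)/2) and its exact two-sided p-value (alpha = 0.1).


Step 1: Enumerate the 10 unordered pairs (i,j) with i<j and classify each by sign(x_j-x_i) * sign(y_j-y_i).
  (1,2):dx=-1,dy=-1->C; (1,3):dx=-3,dy=+7->D; (1,4):dx=-5,dy=+2->D; (1,5):dx=-7,dy=+5->D
  (2,3):dx=-2,dy=+8->D; (2,4):dx=-4,dy=+3->D; (2,5):dx=-6,dy=+6->D; (3,4):dx=-2,dy=-5->C
  (3,5):dx=-4,dy=-2->C; (4,5):dx=-2,dy=+3->D
Step 2: C = 3, D = 7, total pairs = 10.
Step 3: tau = (C - D)/(n(n-1)/2) = (3 - 7)/10 = -0.400000.
Step 4: Exact two-sided p-value (enumerate n! = 120 permutations of y under H0): p = 0.483333.
Step 5: alpha = 0.1. fail to reject H0.

tau_b = -0.4000 (C=3, D=7), p = 0.483333, fail to reject H0.


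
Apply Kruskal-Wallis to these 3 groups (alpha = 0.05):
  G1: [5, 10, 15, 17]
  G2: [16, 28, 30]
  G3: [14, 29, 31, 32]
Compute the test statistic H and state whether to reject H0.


Step 1: Combine all N = 11 observations and assign midranks.
sorted (value, group, rank): (5,G1,1), (10,G1,2), (14,G3,3), (15,G1,4), (16,G2,5), (17,G1,6), (28,G2,7), (29,G3,8), (30,G2,9), (31,G3,10), (32,G3,11)
Step 2: Sum ranks within each group.
R_1 = 13 (n_1 = 4)
R_2 = 21 (n_2 = 3)
R_3 = 32 (n_3 = 4)
Step 3: H = 12/(N(N+1)) * sum(R_i^2/n_i) - 3(N+1)
     = 12/(11*12) * (13^2/4 + 21^2/3 + 32^2/4) - 3*12
     = 0.090909 * 445.25 - 36
     = 4.477273.
Step 4: No ties, so H is used without correction.
Step 5: Under H0, H ~ chi^2(2); p-value = 0.106604.
Step 6: alpha = 0.05. fail to reject H0.

H = 4.4773, df = 2, p = 0.106604, fail to reject H0.


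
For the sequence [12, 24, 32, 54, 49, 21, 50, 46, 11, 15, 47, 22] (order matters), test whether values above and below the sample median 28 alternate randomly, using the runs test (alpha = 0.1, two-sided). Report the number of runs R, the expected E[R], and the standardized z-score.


Step 1: Compute median = 28; label A = above, B = below.
Labels in order: BBAAABAABBAB  (n_A = 6, n_B = 6)
Step 2: Count runs R = 7.
Step 3: Under H0 (random ordering), E[R] = 2*n_A*n_B/(n_A+n_B) + 1 = 2*6*6/12 + 1 = 7.0000.
        Var[R] = 2*n_A*n_B*(2*n_A*n_B - n_A - n_B) / ((n_A+n_B)^2 * (n_A+n_B-1)) = 4320/1584 = 2.7273.
        SD[R] = 1.6514.
Step 4: R = E[R], so z = 0 with no continuity correction.
Step 5: Two-sided p-value via normal approximation = 2*(1 - Phi(|z|)) = 1.000000.
Step 6: alpha = 0.1. fail to reject H0.

R = 7, z = 0.0000, p = 1.000000, fail to reject H0.


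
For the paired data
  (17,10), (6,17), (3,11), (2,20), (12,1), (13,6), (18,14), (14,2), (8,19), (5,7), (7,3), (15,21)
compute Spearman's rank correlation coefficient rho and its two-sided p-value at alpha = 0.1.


Step 1: Rank x and y separately (midranks; no ties here).
rank(x): 17->11, 6->4, 3->2, 2->1, 12->7, 13->8, 18->12, 14->9, 8->6, 5->3, 7->5, 15->10
rank(y): 10->6, 17->9, 11->7, 20->11, 1->1, 6->4, 14->8, 2->2, 19->10, 7->5, 3->3, 21->12
Step 2: d_i = R_x(i) - R_y(i); compute d_i^2.
  (11-6)^2=25, (4-9)^2=25, (2-7)^2=25, (1-11)^2=100, (7-1)^2=36, (8-4)^2=16, (12-8)^2=16, (9-2)^2=49, (6-10)^2=16, (3-5)^2=4, (5-3)^2=4, (10-12)^2=4
sum(d^2) = 320.
Step 3: rho = 1 - 6*320 / (12*(12^2 - 1)) = 1 - 1920/1716 = -0.118881.
Step 4: Under H0, t = rho * sqrt((n-2)/(1-rho^2)) = -0.3786 ~ t(10).
Step 5: Two-sided p-value from the t-distribution with 10 df = 0.712884.
Step 6: alpha = 0.1. fail to reject H0.

rho = -0.1189, p = 0.712884, fail to reject H0 at alpha = 0.1.


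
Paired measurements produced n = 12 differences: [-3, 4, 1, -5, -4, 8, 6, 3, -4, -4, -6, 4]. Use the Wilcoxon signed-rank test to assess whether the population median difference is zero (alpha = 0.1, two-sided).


Step 1: Drop any zero differences (none here) and take |d_i|.
|d| = [3, 4, 1, 5, 4, 8, 6, 3, 4, 4, 6, 4]
Step 2: Midrank |d_i| (ties get averaged ranks).
ranks: |3|->2.5, |4|->6, |1|->1, |5|->9, |4|->6, |8|->12, |6|->10.5, |3|->2.5, |4|->6, |4|->6, |6|->10.5, |4|->6
Step 3: Attach original signs; sum ranks with positive sign and with negative sign.
W+ = 6 + 1 + 12 + 10.5 + 2.5 + 6 = 38
W- = 2.5 + 9 + 6 + 6 + 6 + 10.5 = 40
(Check: W+ + W- = 78 should equal n(n+1)/2 = 78.)
Step 4: Test statistic W = min(W+, W-) = 38.
Step 5: Ties in |d|, so use the tie-corrected normal approximation.
        E[W] = n(n+1)/4 = 12*13/4 = 39.
        Tie groups: |d|=3 (t=2), |d|=4 (t=5), |d|=6 (t=2); sum(t^3 - t) = 132.
        Var[W] = n(n+1)(2n+1)/24 - sum(t^3-t)/48 = 3900/24 - 132/48 = 159.75.
        z = (W - E[W]) / sqrt(Var[W]) = (38 - 39) / 12.6392 = -0.0791.
        Two-sided p = 2*Phi(z) = 0.936938.
Step 6: alpha = 0.1. fail to reject H0.

W+ = 38, W- = 40, W = min = 38, p = 0.936938, fail to reject H0.


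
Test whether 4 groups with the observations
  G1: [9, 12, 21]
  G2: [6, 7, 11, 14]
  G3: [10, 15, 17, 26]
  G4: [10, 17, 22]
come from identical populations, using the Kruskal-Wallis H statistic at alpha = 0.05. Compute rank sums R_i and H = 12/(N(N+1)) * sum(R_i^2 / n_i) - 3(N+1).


Step 1: Combine all N = 14 observations and assign midranks.
sorted (value, group, rank): (6,G2,1), (7,G2,2), (9,G1,3), (10,G3,4.5), (10,G4,4.5), (11,G2,6), (12,G1,7), (14,G2,8), (15,G3,9), (17,G3,10.5), (17,G4,10.5), (21,G1,12), (22,G4,13), (26,G3,14)
Step 2: Sum ranks within each group.
R_1 = 22 (n_1 = 3)
R_2 = 17 (n_2 = 4)
R_3 = 38 (n_3 = 4)
R_4 = 28 (n_4 = 3)
Step 3: H = 12/(N(N+1)) * sum(R_i^2/n_i) - 3(N+1)
     = 12/(14*15) * (22^2/3 + 17^2/4 + 38^2/4 + 28^2/3) - 3*15
     = 0.057143 * 855.917 - 45
     = 3.909524.
Step 4: Ties present; correction factor C = 1 - 12/(14^3 - 14) = 0.995604. Corrected H = 3.909524 / 0.995604 = 3.926784.
Step 5: Under H0, H ~ chi^2(3); p-value = 0.269479.
Step 6: alpha = 0.05. fail to reject H0.

H = 3.9268, df = 3, p = 0.269479, fail to reject H0.


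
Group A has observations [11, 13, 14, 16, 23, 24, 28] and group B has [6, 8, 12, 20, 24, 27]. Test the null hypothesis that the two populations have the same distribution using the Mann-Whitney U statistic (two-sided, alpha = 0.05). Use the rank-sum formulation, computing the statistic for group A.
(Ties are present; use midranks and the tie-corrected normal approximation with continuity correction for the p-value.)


Step 1: Combine and sort all 13 observations; assign midranks.
sorted (value, group): (6,Y), (8,Y), (11,X), (12,Y), (13,X), (14,X), (16,X), (20,Y), (23,X), (24,X), (24,Y), (27,Y), (28,X)
ranks: 6->1, 8->2, 11->3, 12->4, 13->5, 14->6, 16->7, 20->8, 23->9, 24->10.5, 24->10.5, 27->12, 28->13
Step 2: Rank sum for X: R1 = 3 + 5 + 6 + 7 + 9 + 10.5 + 13 = 53.5.
Step 3: U_X = R1 - n1(n1+1)/2 = 53.5 - 7*8/2 = 53.5 - 28 = 25.5.
       U_Y = n1*n2 - U_X = 42 - 25.5 = 16.5.
Step 4: Ties are present, so use the tie-corrected normal approximation (with continuity correction) for the p-value.
Step 5: p-value = 0.567176; compare to alpha = 0.05. fail to reject H0.

U_X = 25.5, p = 0.567176, fail to reject H0 at alpha = 0.05.


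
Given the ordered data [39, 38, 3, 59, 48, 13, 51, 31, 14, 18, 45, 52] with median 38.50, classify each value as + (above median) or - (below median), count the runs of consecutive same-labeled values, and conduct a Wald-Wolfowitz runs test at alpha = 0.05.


Step 1: Compute median = 38.50; label A = above, B = below.
Labels in order: ABBAABABBBAA  (n_A = 6, n_B = 6)
Step 2: Count runs R = 7.
Step 3: Under H0 (random ordering), E[R] = 2*n_A*n_B/(n_A+n_B) + 1 = 2*6*6/12 + 1 = 7.0000.
        Var[R] = 2*n_A*n_B*(2*n_A*n_B - n_A - n_B) / ((n_A+n_B)^2 * (n_A+n_B-1)) = 4320/1584 = 2.7273.
        SD[R] = 1.6514.
Step 4: R = E[R], so z = 0 with no continuity correction.
Step 5: Two-sided p-value via normal approximation = 2*(1 - Phi(|z|)) = 1.000000.
Step 6: alpha = 0.05. fail to reject H0.

R = 7, z = 0.0000, p = 1.000000, fail to reject H0.


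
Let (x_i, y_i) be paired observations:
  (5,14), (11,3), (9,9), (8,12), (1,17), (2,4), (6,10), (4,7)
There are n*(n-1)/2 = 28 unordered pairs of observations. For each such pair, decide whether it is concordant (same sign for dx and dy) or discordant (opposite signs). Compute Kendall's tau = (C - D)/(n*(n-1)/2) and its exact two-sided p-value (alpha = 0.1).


Step 1: Enumerate the 28 unordered pairs (i,j) with i<j and classify each by sign(x_j-x_i) * sign(y_j-y_i).
  (1,2):dx=+6,dy=-11->D; (1,3):dx=+4,dy=-5->D; (1,4):dx=+3,dy=-2->D; (1,5):dx=-4,dy=+3->D
  (1,6):dx=-3,dy=-10->C; (1,7):dx=+1,dy=-4->D; (1,8):dx=-1,dy=-7->C; (2,3):dx=-2,dy=+6->D
  (2,4):dx=-3,dy=+9->D; (2,5):dx=-10,dy=+14->D; (2,6):dx=-9,dy=+1->D; (2,7):dx=-5,dy=+7->D
  (2,8):dx=-7,dy=+4->D; (3,4):dx=-1,dy=+3->D; (3,5):dx=-8,dy=+8->D; (3,6):dx=-7,dy=-5->C
  (3,7):dx=-3,dy=+1->D; (3,8):dx=-5,dy=-2->C; (4,5):dx=-7,dy=+5->D; (4,6):dx=-6,dy=-8->C
  (4,7):dx=-2,dy=-2->C; (4,8):dx=-4,dy=-5->C; (5,6):dx=+1,dy=-13->D; (5,7):dx=+5,dy=-7->D
  (5,8):dx=+3,dy=-10->D; (6,7):dx=+4,dy=+6->C; (6,8):dx=+2,dy=+3->C; (7,8):dx=-2,dy=-3->C
Step 2: C = 10, D = 18, total pairs = 28.
Step 3: tau = (C - D)/(n(n-1)/2) = (10 - 18)/28 = -0.285714.
Step 4: Exact two-sided p-value (enumerate n! = 40320 permutations of y under H0): p = 0.398760.
Step 5: alpha = 0.1. fail to reject H0.

tau_b = -0.2857 (C=10, D=18), p = 0.398760, fail to reject H0.


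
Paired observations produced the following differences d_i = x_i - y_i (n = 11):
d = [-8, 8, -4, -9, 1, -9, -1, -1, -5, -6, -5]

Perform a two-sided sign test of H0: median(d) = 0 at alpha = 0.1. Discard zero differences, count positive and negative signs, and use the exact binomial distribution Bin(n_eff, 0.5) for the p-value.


Step 1: Discard zero differences. Original n = 11; n_eff = number of nonzero differences = 11.
Nonzero differences (with sign): -8, +8, -4, -9, +1, -9, -1, -1, -5, -6, -5
Step 2: Count signs: positive = 2, negative = 9.
Step 3: Under H0: P(positive) = 0.5, so the number of positives S ~ Bin(11, 0.5).
Step 4: Two-sided exact p-value = sum of Bin(11,0.5) probabilities at or below the observed probability = 0.065430.
Step 5: alpha = 0.1. reject H0.

n_eff = 11, pos = 2, neg = 9, p = 0.065430, reject H0.


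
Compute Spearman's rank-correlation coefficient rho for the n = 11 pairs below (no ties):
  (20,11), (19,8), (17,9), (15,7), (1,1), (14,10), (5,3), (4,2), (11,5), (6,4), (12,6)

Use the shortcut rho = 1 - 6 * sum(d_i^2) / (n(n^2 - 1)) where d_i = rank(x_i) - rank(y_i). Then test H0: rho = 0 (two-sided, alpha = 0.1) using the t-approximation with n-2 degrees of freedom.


Step 1: Rank x and y separately (midranks; no ties here).
rank(x): 20->11, 19->10, 17->9, 15->8, 1->1, 14->7, 5->3, 4->2, 11->5, 6->4, 12->6
rank(y): 11->11, 8->8, 9->9, 7->7, 1->1, 10->10, 3->3, 2->2, 5->5, 4->4, 6->6
Step 2: d_i = R_x(i) - R_y(i); compute d_i^2.
  (11-11)^2=0, (10-8)^2=4, (9-9)^2=0, (8-7)^2=1, (1-1)^2=0, (7-10)^2=9, (3-3)^2=0, (2-2)^2=0, (5-5)^2=0, (4-4)^2=0, (6-6)^2=0
sum(d^2) = 14.
Step 3: rho = 1 - 6*14 / (11*(11^2 - 1)) = 1 - 84/1320 = 0.936364.
Step 4: Under H0, t = rho * sqrt((n-2)/(1-rho^2)) = 8.0024 ~ t(9).
Step 5: Two-sided p-value from the t-distribution with 9 df = 0.000022.
Step 6: alpha = 0.1. reject H0.

rho = 0.9364, p = 0.000022, reject H0 at alpha = 0.1.


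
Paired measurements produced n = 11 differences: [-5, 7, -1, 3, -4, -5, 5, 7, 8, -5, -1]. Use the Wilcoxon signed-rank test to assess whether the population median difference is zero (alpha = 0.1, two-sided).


Step 1: Drop any zero differences (none here) and take |d_i|.
|d| = [5, 7, 1, 3, 4, 5, 5, 7, 8, 5, 1]
Step 2: Midrank |d_i| (ties get averaged ranks).
ranks: |5|->6.5, |7|->9.5, |1|->1.5, |3|->3, |4|->4, |5|->6.5, |5|->6.5, |7|->9.5, |8|->11, |5|->6.5, |1|->1.5
Step 3: Attach original signs; sum ranks with positive sign and with negative sign.
W+ = 9.5 + 3 + 6.5 + 9.5 + 11 = 39.5
W- = 6.5 + 1.5 + 4 + 6.5 + 6.5 + 1.5 = 26.5
(Check: W+ + W- = 66 should equal n(n+1)/2 = 66.)
Step 4: Test statistic W = min(W+, W-) = 26.5.
Step 5: Ties in |d|, so use the tie-corrected normal approximation.
        E[W] = n(n+1)/4 = 11*12/4 = 33.
        Tie groups: |d|=1 (t=2), |d|=5 (t=4), |d|=7 (t=2); sum(t^3 - t) = 72.
        Var[W] = n(n+1)(2n+1)/24 - sum(t^3-t)/48 = 3036/24 - 72/48 = 125.
        z = (W - E[W]) / sqrt(Var[W]) = (26.5 - 33) / 11.1803 = -0.5814.
        Two-sided p = 2*Phi(z) = 0.560986.
Step 6: alpha = 0.1. fail to reject H0.

W+ = 39.5, W- = 26.5, W = min = 26.5, p = 0.560986, fail to reject H0.


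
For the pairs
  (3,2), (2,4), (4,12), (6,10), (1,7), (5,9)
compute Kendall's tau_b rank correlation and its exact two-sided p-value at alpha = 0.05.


Step 1: Enumerate the 15 unordered pairs (i,j) with i<j and classify each by sign(x_j-x_i) * sign(y_j-y_i).
  (1,2):dx=-1,dy=+2->D; (1,3):dx=+1,dy=+10->C; (1,4):dx=+3,dy=+8->C; (1,5):dx=-2,dy=+5->D
  (1,6):dx=+2,dy=+7->C; (2,3):dx=+2,dy=+8->C; (2,4):dx=+4,dy=+6->C; (2,5):dx=-1,dy=+3->D
  (2,6):dx=+3,dy=+5->C; (3,4):dx=+2,dy=-2->D; (3,5):dx=-3,dy=-5->C; (3,6):dx=+1,dy=-3->D
  (4,5):dx=-5,dy=-3->C; (4,6):dx=-1,dy=-1->C; (5,6):dx=+4,dy=+2->C
Step 2: C = 10, D = 5, total pairs = 15.
Step 3: tau = (C - D)/(n(n-1)/2) = (10 - 5)/15 = 0.333333.
Step 4: Exact two-sided p-value (enumerate n! = 720 permutations of y under H0): p = 0.469444.
Step 5: alpha = 0.05. fail to reject H0.

tau_b = 0.3333 (C=10, D=5), p = 0.469444, fail to reject H0.


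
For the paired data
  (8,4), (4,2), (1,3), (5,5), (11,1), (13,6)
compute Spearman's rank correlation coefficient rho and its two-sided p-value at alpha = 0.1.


Step 1: Rank x and y separately (midranks; no ties here).
rank(x): 8->4, 4->2, 1->1, 5->3, 11->5, 13->6
rank(y): 4->4, 2->2, 3->3, 5->5, 1->1, 6->6
Step 2: d_i = R_x(i) - R_y(i); compute d_i^2.
  (4-4)^2=0, (2-2)^2=0, (1-3)^2=4, (3-5)^2=4, (5-1)^2=16, (6-6)^2=0
sum(d^2) = 24.
Step 3: rho = 1 - 6*24 / (6*(6^2 - 1)) = 1 - 144/210 = 0.314286.
Step 4: Under H0, t = rho * sqrt((n-2)/(1-rho^2)) = 0.6621 ~ t(4).
Step 5: Two-sided p-value from the t-distribution with 4 df = 0.544093.
Step 6: alpha = 0.1. fail to reject H0.

rho = 0.3143, p = 0.544093, fail to reject H0 at alpha = 0.1.


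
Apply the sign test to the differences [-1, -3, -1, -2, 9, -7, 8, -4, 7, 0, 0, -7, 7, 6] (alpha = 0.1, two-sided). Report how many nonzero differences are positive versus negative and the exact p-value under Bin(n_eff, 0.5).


Step 1: Discard zero differences. Original n = 14; n_eff = number of nonzero differences = 12.
Nonzero differences (with sign): -1, -3, -1, -2, +9, -7, +8, -4, +7, -7, +7, +6
Step 2: Count signs: positive = 5, negative = 7.
Step 3: Under H0: P(positive) = 0.5, so the number of positives S ~ Bin(12, 0.5).
Step 4: Two-sided exact p-value = sum of Bin(12,0.5) probabilities at or below the observed probability = 0.774414.
Step 5: alpha = 0.1. fail to reject H0.

n_eff = 12, pos = 5, neg = 7, p = 0.774414, fail to reject H0.


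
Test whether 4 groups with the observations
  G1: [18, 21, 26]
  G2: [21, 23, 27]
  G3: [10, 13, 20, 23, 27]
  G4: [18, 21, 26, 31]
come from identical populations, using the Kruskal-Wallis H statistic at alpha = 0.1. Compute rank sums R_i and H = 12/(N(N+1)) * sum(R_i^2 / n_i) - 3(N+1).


Step 1: Combine all N = 15 observations and assign midranks.
sorted (value, group, rank): (10,G3,1), (13,G3,2), (18,G1,3.5), (18,G4,3.5), (20,G3,5), (21,G1,7), (21,G2,7), (21,G4,7), (23,G2,9.5), (23,G3,9.5), (26,G1,11.5), (26,G4,11.5), (27,G2,13.5), (27,G3,13.5), (31,G4,15)
Step 2: Sum ranks within each group.
R_1 = 22 (n_1 = 3)
R_2 = 30 (n_2 = 3)
R_3 = 31 (n_3 = 5)
R_4 = 37 (n_4 = 4)
Step 3: H = 12/(N(N+1)) * sum(R_i^2/n_i) - 3(N+1)
     = 12/(15*16) * (22^2/3 + 30^2/3 + 31^2/5 + 37^2/4) - 3*16
     = 0.050000 * 995.783 - 48
     = 1.789167.
Step 4: Ties present; correction factor C = 1 - 48/(15^3 - 15) = 0.985714. Corrected H = 1.789167 / 0.985714 = 1.815097.
Step 5: Under H0, H ~ chi^2(3); p-value = 0.611655.
Step 6: alpha = 0.1. fail to reject H0.

H = 1.8151, df = 3, p = 0.611655, fail to reject H0.


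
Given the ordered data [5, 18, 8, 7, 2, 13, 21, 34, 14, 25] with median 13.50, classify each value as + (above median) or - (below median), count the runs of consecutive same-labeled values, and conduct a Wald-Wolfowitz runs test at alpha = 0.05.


Step 1: Compute median = 13.50; label A = above, B = below.
Labels in order: BABBBBAAAA  (n_A = 5, n_B = 5)
Step 2: Count runs R = 4.
Step 3: Under H0 (random ordering), E[R] = 2*n_A*n_B/(n_A+n_B) + 1 = 2*5*5/10 + 1 = 6.0000.
        Var[R] = 2*n_A*n_B*(2*n_A*n_B - n_A - n_B) / ((n_A+n_B)^2 * (n_A+n_B-1)) = 2000/900 = 2.2222.
        SD[R] = 1.4907.
Step 4: Continuity-corrected z = (R + 0.5 - E[R]) / SD[R] = (4 + 0.5 - 6.0000) / 1.4907 = -1.0062.
Step 5: Two-sided p-value via normal approximation = 2*(1 - Phi(|z|)) = 0.314305.
Step 6: alpha = 0.05. fail to reject H0.

R = 4, z = -1.0062, p = 0.314305, fail to reject H0.


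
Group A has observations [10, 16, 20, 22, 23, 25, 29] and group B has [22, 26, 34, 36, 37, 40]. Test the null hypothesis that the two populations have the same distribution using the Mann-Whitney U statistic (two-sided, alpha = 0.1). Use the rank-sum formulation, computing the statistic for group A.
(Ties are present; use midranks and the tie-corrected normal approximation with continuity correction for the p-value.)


Step 1: Combine and sort all 13 observations; assign midranks.
sorted (value, group): (10,X), (16,X), (20,X), (22,X), (22,Y), (23,X), (25,X), (26,Y), (29,X), (34,Y), (36,Y), (37,Y), (40,Y)
ranks: 10->1, 16->2, 20->3, 22->4.5, 22->4.5, 23->6, 25->7, 26->8, 29->9, 34->10, 36->11, 37->12, 40->13
Step 2: Rank sum for X: R1 = 1 + 2 + 3 + 4.5 + 6 + 7 + 9 = 32.5.
Step 3: U_X = R1 - n1(n1+1)/2 = 32.5 - 7*8/2 = 32.5 - 28 = 4.5.
       U_Y = n1*n2 - U_X = 42 - 4.5 = 37.5.
Step 4: Ties are present, so use the tie-corrected normal approximation (with continuity correction) for the p-value.
Step 5: p-value = 0.022087; compare to alpha = 0.1. reject H0.

U_X = 4.5, p = 0.022087, reject H0 at alpha = 0.1.


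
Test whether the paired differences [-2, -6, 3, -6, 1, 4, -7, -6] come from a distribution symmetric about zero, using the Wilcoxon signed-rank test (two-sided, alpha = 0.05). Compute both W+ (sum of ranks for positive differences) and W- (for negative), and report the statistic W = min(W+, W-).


Step 1: Drop any zero differences (none here) and take |d_i|.
|d| = [2, 6, 3, 6, 1, 4, 7, 6]
Step 2: Midrank |d_i| (ties get averaged ranks).
ranks: |2|->2, |6|->6, |3|->3, |6|->6, |1|->1, |4|->4, |7|->8, |6|->6
Step 3: Attach original signs; sum ranks with positive sign and with negative sign.
W+ = 3 + 1 + 4 = 8
W- = 2 + 6 + 6 + 8 + 6 = 28
(Check: W+ + W- = 36 should equal n(n+1)/2 = 36.)
Step 4: Test statistic W = min(W+, W-) = 8.
Step 5: Ties in |d|, so use the tie-corrected normal approximation.
        E[W] = n(n+1)/4 = 8*9/4 = 18.
        Tie groups: |d|=6 (t=3); sum(t^3 - t) = 24.
        Var[W] = n(n+1)(2n+1)/24 - sum(t^3-t)/48 = 1224/24 - 24/48 = 50.5.
        z = (W - E[W]) / sqrt(Var[W]) = (8 - 18) / 7.1063 = -1.4072.
        Two-sided p = 2*Phi(z) = 0.159370.
Step 6: alpha = 0.05. fail to reject H0.

W+ = 8, W- = 28, W = min = 8, p = 0.159370, fail to reject H0.


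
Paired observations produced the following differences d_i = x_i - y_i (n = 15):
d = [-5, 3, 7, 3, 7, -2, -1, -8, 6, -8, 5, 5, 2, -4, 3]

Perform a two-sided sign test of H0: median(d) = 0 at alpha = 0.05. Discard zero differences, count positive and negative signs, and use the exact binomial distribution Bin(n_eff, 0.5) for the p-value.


Step 1: Discard zero differences. Original n = 15; n_eff = number of nonzero differences = 15.
Nonzero differences (with sign): -5, +3, +7, +3, +7, -2, -1, -8, +6, -8, +5, +5, +2, -4, +3
Step 2: Count signs: positive = 9, negative = 6.
Step 3: Under H0: P(positive) = 0.5, so the number of positives S ~ Bin(15, 0.5).
Step 4: Two-sided exact p-value = sum of Bin(15,0.5) probabilities at or below the observed probability = 0.607239.
Step 5: alpha = 0.05. fail to reject H0.

n_eff = 15, pos = 9, neg = 6, p = 0.607239, fail to reject H0.
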